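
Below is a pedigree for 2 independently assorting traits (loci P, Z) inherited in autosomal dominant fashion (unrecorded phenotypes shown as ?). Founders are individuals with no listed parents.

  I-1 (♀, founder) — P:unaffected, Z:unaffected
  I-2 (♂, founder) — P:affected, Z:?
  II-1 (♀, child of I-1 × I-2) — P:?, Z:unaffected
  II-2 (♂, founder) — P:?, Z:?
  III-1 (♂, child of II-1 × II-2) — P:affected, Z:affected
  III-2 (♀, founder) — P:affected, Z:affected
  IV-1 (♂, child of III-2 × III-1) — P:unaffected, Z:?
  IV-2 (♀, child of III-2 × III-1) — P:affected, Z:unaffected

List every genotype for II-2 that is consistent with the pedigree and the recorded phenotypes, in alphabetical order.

II-2 ∈ {PP ZZ, PP Zz, Pp ZZ, Pp Zz, pp ZZ, pp Zz}

P/I-1 un ·: pp
P/I-2 aff ·: Pp|PP
P/II-1 ? I-1×I-2: pp|Pp
P/II-2 ? ·: pp|Pp|PP
P/III-1 aff II-1×II-2: Pp
P/III-2 aff ·: Pp
P/IV-1 un III-2×III-1: pp
P/IV-2 aff III-2×III-1: Pp|PP
⇒ P over [I-1,I-2,II-1,II-2,III-1,III-2,IV-1,IV-2]: 16 consistent
Z/I-1 un ·: zz
Z/I-2 ? ·: zz|Zz
Z/II-1 un I-1×I-2: zz
Z/II-2 ? ·: Zz|ZZ
Z/III-1 aff II-1×II-2: Zz
Z/III-2 aff ·: Zz
Z/IV-1 ? III-2×III-1: zz|Zz|ZZ
Z/IV-2 un III-2×III-1: zz
⇒ Z over [I-1,I-2,II-1,II-2,III-1,III-2,IV-1,IV-2]: 12 consistent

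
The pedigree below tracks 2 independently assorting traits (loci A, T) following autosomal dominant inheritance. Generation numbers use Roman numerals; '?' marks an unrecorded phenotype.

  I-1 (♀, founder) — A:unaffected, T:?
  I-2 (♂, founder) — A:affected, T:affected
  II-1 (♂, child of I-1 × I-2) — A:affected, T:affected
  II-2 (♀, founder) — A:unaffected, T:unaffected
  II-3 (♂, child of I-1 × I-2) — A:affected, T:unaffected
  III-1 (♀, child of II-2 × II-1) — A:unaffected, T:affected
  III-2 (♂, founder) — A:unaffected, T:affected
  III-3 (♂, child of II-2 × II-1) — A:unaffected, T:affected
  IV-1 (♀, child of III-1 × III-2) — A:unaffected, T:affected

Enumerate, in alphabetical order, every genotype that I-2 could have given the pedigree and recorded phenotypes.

A/I-1 un ·: aa
A/I-2 aff ·: Aa|AA
A/II-1 aff I-1×I-2: Aa
A/II-2 un ·: aa
A/II-3 aff I-1×I-2: Aa
A/III-1 un II-2×II-1: aa
A/III-2 un ·: aa
A/III-3 un II-2×II-1: aa
A/IV-1 un III-1×III-2: aa
⇒ A over [I-1,I-2,II-1,II-2,II-3,III-1,III-2,III-3,IV-1]: 2 consistent
T/I-1 ? ·: tt|Tt
T/I-2 aff ·: Tt
T/II-1 aff I-1×I-2: Tt|TT
T/II-2 un ·: tt
T/II-3 un I-1×I-2: tt
T/III-1 aff II-2×II-1: Tt
T/III-2 aff ·: Tt|TT
T/III-3 aff II-2×II-1: Tt
T/IV-1 aff III-1×III-2: Tt|TT
⇒ T over [I-1,I-2,II-1,II-2,II-3,III-1,III-2,III-3,IV-1]: 12 consistent

I-2 ∈ {AA Tt, Aa Tt}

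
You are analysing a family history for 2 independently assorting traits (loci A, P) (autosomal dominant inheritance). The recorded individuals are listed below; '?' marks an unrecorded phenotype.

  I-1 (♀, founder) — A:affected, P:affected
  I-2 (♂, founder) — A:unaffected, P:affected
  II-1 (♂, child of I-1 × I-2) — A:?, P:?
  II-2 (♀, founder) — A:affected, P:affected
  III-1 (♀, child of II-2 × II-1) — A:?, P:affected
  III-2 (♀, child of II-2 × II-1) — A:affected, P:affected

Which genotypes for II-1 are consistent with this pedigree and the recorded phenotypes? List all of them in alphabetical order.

A/I-1 aff ·: Aa|AA
A/I-2 un ·: aa
A/II-1 ? I-1×I-2: aa|Aa
A/II-2 aff ·: Aa|AA
A/III-1 ? II-2×II-1: aa|Aa|AA
A/III-2 aff II-2×II-1: Aa|AA
⇒ A over [I-1,I-2,II-1,II-2,III-1,III-2]: 23 consistent
P/I-1 aff ·: Pp|PP
P/I-2 aff ·: Pp|PP
P/II-1 ? I-1×I-2: pp|Pp|PP
P/II-2 aff ·: Pp|PP
P/III-1 aff II-2×II-1: Pp|PP
P/III-2 aff II-2×II-1: Pp|PP
⇒ P over [I-1,I-2,II-1,II-2,III-1,III-2]: 46 consistent

II-1 ∈ {Aa PP, Aa Pp, Aa pp, aa PP, aa Pp, aa pp}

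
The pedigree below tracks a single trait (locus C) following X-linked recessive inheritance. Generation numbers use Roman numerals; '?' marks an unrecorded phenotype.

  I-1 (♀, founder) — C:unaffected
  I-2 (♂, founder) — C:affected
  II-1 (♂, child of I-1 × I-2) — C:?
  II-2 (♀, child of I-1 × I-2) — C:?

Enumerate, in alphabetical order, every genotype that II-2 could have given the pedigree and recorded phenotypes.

C/I-1 un ·: X^CX^C|X^CX^c
C/I-2 aff ·: X^cY
C/II-1 ? I-1×I-2: X^CY|X^cY
C/II-2 ? I-1×I-2: X^CX^c|X^cX^c
⇒ C over [I-1,I-2,II-1,II-2]: 5 consistent

II-2 ∈ {X^CX^c, X^cX^c}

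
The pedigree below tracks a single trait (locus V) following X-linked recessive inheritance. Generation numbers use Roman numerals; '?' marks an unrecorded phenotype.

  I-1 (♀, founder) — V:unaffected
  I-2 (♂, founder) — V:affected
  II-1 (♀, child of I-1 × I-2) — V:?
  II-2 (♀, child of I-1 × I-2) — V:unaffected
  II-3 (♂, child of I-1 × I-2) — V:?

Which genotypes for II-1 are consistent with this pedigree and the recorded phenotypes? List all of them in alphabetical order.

V/I-1 un ·: X^VX^V|X^VX^v
V/I-2 aff ·: X^vY
V/II-1 ? I-1×I-2: X^VX^v|X^vX^v
V/II-2 un I-1×I-2: X^VX^v
V/II-3 ? I-1×I-2: X^VY|X^vY
⇒ V over [I-1,I-2,II-1,II-2,II-3]: 5 consistent

II-1 ∈ {X^VX^v, X^vX^v}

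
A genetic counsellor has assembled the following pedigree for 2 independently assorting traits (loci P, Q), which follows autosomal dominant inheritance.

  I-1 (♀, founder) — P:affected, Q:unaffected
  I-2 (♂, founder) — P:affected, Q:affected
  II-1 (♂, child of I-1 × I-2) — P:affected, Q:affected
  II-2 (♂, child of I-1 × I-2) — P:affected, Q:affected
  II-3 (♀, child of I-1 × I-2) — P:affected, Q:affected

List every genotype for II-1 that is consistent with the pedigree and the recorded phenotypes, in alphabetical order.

II-1 ∈ {PP Qq, Pp Qq}

P/I-1 aff ·: Pp|PP
P/I-2 aff ·: Pp|PP
P/II-1 aff I-1×I-2: Pp|PP
P/II-2 aff I-1×I-2: Pp|PP
P/II-3 aff I-1×I-2: Pp|PP
⇒ P over [I-1,I-2,II-1,II-2,II-3]: 25 consistent
Q/I-1 un ·: qq
Q/I-2 aff ·: Qq|QQ
Q/II-1 aff I-1×I-2: Qq
Q/II-2 aff I-1×I-2: Qq
Q/II-3 aff I-1×I-2: Qq
⇒ Q over [I-1,I-2,II-1,II-2,II-3]: 2 consistent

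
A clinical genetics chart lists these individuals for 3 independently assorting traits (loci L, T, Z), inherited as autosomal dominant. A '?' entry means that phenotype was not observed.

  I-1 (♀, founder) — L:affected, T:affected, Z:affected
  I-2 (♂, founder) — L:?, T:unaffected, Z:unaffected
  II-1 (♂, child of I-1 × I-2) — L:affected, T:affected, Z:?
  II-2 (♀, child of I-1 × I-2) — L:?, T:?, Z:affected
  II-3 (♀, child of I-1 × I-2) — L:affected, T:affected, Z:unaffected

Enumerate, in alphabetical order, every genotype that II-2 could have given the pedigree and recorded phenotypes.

L/I-1 aff ·: Ll|LL
L/I-2 ? ·: ll|Ll|LL
L/II-1 aff I-1×I-2: Ll|LL
L/II-2 ? I-1×I-2: ll|Ll|LL
L/II-3 aff I-1×I-2: Ll|LL
⇒ L over [I-1,I-2,II-1,II-2,II-3]: 32 consistent
T/I-1 aff ·: Tt|TT
T/I-2 un ·: tt
T/II-1 aff I-1×I-2: Tt
T/II-2 ? I-1×I-2: tt|Tt
T/II-3 aff I-1×I-2: Tt
⇒ T over [I-1,I-2,II-1,II-2,II-3]: 3 consistent
Z/I-1 aff ·: Zz
Z/I-2 un ·: zz
Z/II-1 ? I-1×I-2: zz|Zz
Z/II-2 aff I-1×I-2: Zz
Z/II-3 un I-1×I-2: zz
⇒ Z over [I-1,I-2,II-1,II-2,II-3]: 2 consistent

II-2 ∈ {LL Tt Zz, LL tt Zz, Ll Tt Zz, Ll tt Zz, ll Tt Zz, ll tt Zz}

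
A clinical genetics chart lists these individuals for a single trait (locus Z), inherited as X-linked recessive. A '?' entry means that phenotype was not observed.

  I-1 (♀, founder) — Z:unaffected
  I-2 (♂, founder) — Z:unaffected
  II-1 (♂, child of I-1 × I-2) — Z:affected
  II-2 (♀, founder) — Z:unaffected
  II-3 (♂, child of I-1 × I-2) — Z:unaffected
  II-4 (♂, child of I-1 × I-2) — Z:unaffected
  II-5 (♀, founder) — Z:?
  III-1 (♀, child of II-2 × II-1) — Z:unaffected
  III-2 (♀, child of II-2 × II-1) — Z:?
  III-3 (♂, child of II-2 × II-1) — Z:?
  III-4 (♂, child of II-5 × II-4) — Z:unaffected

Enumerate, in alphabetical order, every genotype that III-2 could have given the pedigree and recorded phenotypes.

III-2 ∈ {X^ZX^z, X^zX^z}

Z/I-1 un ·: X^ZX^z
Z/I-2 un ·: X^ZY
Z/II-1 aff I-1×I-2: X^zY
Z/II-2 un ·: X^ZX^Z|X^ZX^z
Z/II-3 un I-1×I-2: X^ZY
Z/II-4 un I-1×I-2: X^ZY
Z/II-5 ? ·: X^ZX^Z|X^ZX^z
Z/III-1 un II-2×II-1: X^ZX^z
Z/III-2 ? II-2×II-1: X^ZX^z|X^zX^z
Z/III-3 ? II-2×II-1: X^ZY|X^zY
Z/III-4 un II-5×II-4: X^ZY
⇒ Z over [I-1,I-2,II-1,II-2,II-3,II-4,II-5,III-1,III-2,III-3,III-4]: 10 consistent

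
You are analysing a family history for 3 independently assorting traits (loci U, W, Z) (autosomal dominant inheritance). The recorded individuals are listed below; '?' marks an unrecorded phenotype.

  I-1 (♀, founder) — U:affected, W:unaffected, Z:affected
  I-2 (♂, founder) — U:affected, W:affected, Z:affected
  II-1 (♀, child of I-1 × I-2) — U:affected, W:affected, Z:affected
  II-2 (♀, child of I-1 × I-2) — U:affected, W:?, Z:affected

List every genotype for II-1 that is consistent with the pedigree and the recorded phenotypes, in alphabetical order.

U/I-1 aff ·: Uu|UU
U/I-2 aff ·: Uu|UU
U/II-1 aff I-1×I-2: Uu|UU
U/II-2 aff I-1×I-2: Uu|UU
⇒ U over [I-1,I-2,II-1,II-2]: 13 consistent
W/I-1 un ·: ww
W/I-2 aff ·: Ww|WW
W/II-1 aff I-1×I-2: Ww
W/II-2 ? I-1×I-2: ww|Ww
⇒ W over [I-1,I-2,II-1,II-2]: 3 consistent
Z/I-1 aff ·: Zz|ZZ
Z/I-2 aff ·: Zz|ZZ
Z/II-1 aff I-1×I-2: Zz|ZZ
Z/II-2 aff I-1×I-2: Zz|ZZ
⇒ Z over [I-1,I-2,II-1,II-2]: 13 consistent

II-1 ∈ {UU Ww ZZ, UU Ww Zz, Uu Ww ZZ, Uu Ww Zz}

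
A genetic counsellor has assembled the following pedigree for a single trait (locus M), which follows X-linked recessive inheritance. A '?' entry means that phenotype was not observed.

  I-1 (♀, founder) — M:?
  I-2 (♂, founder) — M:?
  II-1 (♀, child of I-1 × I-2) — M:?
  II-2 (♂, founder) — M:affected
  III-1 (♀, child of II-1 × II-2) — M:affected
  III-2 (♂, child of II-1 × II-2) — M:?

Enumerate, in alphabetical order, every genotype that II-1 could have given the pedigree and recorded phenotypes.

M/I-1 ? ·: X^MX^M|X^MX^m|X^mX^m
M/I-2 ? ·: X^MY|X^mY
M/II-1 ? I-1×I-2: X^MX^m|X^mX^m
M/II-2 aff ·: X^mY
M/III-1 aff II-1×II-2: X^mX^m
M/III-2 ? II-1×II-2: X^MY|X^mY
⇒ M over [I-1,I-2,II-1,II-2,III-1,III-2]: 10 consistent

II-1 ∈ {X^MX^m, X^mX^m}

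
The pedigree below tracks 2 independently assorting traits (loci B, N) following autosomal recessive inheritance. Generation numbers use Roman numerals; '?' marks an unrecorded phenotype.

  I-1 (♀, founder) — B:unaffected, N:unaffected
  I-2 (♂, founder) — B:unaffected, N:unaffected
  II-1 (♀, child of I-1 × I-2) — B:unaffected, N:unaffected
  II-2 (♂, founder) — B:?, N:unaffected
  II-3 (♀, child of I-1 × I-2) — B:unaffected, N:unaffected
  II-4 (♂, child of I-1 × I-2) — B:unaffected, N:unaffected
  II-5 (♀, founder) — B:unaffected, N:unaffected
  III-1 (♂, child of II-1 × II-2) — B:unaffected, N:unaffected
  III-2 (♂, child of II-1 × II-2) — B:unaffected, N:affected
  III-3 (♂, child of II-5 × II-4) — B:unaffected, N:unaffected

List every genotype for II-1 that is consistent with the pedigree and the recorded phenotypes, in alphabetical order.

II-1 ∈ {BB Nn, Bb Nn}

B/I-1 un ·: BB|Bb
B/I-2 un ·: BB|Bb
B/II-1 un I-1×I-2: BB|Bb
B/II-2 ? ·: BB|Bb|bb
B/II-3 un I-1×I-2: BB|Bb
B/II-4 un I-1×I-2: BB|Bb
B/II-5 un ·: BB|Bb
B/III-1 un II-1×II-2: BB|Bb
B/III-2 un II-1×II-2: BB|Bb
B/III-3 un II-5×II-4: BB|Bb
⇒ B over [I-1,I-2,II-1,II-2,II-3,II-4,II-5,III-1,III-2,III-3]: 648 consistent
N/I-1 un ·: NN|Nn
N/I-2 un ·: NN|Nn
N/II-1 un I-1×I-2: Nn
N/II-2 un ·: Nn
N/II-3 un I-1×I-2: NN|Nn
N/II-4 un I-1×I-2: NN|Nn
N/II-5 un ·: NN|Nn
N/III-1 un II-1×II-2: NN|Nn
N/III-2 aff II-1×II-2: nn
N/III-3 un II-5×II-4: NN|Nn
⇒ N over [I-1,I-2,II-1,II-2,II-3,II-4,II-5,III-1,III-2,III-3]: 84 consistent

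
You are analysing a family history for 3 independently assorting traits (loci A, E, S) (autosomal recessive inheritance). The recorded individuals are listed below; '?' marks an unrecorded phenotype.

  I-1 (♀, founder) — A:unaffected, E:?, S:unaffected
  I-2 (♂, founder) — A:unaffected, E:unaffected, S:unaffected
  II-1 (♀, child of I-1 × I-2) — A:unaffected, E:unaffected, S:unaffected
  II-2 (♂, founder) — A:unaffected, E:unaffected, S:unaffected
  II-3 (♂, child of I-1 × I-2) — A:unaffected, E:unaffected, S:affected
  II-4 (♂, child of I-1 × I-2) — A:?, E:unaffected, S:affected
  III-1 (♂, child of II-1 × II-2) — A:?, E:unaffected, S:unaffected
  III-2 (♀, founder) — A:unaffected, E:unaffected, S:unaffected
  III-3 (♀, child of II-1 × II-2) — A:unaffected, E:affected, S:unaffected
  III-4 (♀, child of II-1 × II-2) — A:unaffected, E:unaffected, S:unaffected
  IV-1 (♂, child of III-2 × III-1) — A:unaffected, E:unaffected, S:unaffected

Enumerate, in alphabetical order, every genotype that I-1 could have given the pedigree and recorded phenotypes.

A/I-1 un ·: AA|Aa
A/I-2 un ·: AA|Aa
A/II-1 un I-1×I-2: AA|Aa
A/II-2 un ·: AA|Aa
A/II-3 un I-1×I-2: AA|Aa
A/II-4 ? I-1×I-2: AA|Aa|aa
A/III-1 ? II-1×II-2: AA|Aa|aa
A/III-2 un ·: AA|Aa
A/III-3 un II-1×II-2: AA|Aa
A/III-4 un II-1×II-2: AA|Aa
A/IV-1 un III-2×III-1: AA|Aa
⇒ A over [I-1,I-2,II-1,II-2,II-3,II-4,III-1,III-2,III-3,III-4,IV-1]: 1361 consistent
E/I-1 ? ·: EE|Ee|ee
E/I-2 un ·: EE|Ee
E/II-1 un I-1×I-2: Ee
E/II-2 un ·: Ee
E/II-3 un I-1×I-2: EE|Ee
E/II-4 un I-1×I-2: EE|Ee
E/III-1 un II-1×II-2: EE|Ee
E/III-2 un ·: EE|Ee
E/III-3 aff II-1×II-2: ee
E/III-4 un II-1×II-2: EE|Ee
E/IV-1 un III-2×III-1: EE|Ee
⇒ E over [I-1,I-2,II-1,II-2,II-3,II-4,III-1,III-2,III-3,III-4,IV-1]: 196 consistent
S/I-1 un ·: Ss
S/I-2 un ·: Ss
S/II-1 un I-1×I-2: SS|Ss
S/II-2 un ·: SS|Ss
S/II-3 aff I-1×I-2: ss
S/II-4 aff I-1×I-2: ss
S/III-1 un II-1×II-2: SS|Ss
S/III-2 un ·: SS|Ss
S/III-3 un II-1×II-2: SS|Ss
S/III-4 un II-1×II-2: SS|Ss
S/IV-1 un III-2×III-1: SS|Ss
⇒ S over [I-1,I-2,II-1,II-2,II-3,II-4,III-1,III-2,III-3,III-4,IV-1]: 87 consistent

I-1 ∈ {AA EE Ss, AA Ee Ss, AA ee Ss, Aa EE Ss, Aa Ee Ss, Aa ee Ss}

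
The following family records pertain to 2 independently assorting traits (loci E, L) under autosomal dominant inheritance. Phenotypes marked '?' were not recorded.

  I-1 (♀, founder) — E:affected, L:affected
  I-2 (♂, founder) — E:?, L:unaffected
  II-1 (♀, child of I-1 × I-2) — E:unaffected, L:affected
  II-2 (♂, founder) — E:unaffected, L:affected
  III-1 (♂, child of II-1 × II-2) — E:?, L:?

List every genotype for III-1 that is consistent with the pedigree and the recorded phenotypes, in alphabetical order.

E/I-1 aff ·: Ee
E/I-2 ? ·: ee|Ee
E/II-1 un I-1×I-2: ee
E/II-2 un ·: ee
E/III-1 ? II-1×II-2: ee
⇒ E over [I-1,I-2,II-1,II-2,III-1]: 2 consistent
L/I-1 aff ·: Ll|LL
L/I-2 un ·: ll
L/II-1 aff I-1×I-2: Ll
L/II-2 aff ·: Ll|LL
L/III-1 ? II-1×II-2: ll|Ll|LL
⇒ L over [I-1,I-2,II-1,II-2,III-1]: 10 consistent

III-1 ∈ {ee LL, ee Ll, ee ll}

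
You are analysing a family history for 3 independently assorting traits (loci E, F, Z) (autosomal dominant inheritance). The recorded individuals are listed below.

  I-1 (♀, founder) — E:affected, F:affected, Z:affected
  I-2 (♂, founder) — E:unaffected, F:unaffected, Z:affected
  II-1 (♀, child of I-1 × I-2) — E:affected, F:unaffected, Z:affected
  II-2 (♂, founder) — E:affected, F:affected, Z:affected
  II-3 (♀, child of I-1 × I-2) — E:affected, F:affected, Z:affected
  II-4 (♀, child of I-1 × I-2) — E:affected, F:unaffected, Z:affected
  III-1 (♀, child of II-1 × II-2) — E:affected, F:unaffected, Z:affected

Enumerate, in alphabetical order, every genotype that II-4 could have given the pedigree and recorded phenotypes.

II-4 ∈ {Ee ff ZZ, Ee ff Zz}

E/I-1 aff ·: Ee|EE
E/I-2 un ·: ee
E/II-1 aff I-1×I-2: Ee
E/II-2 aff ·: Ee|EE
E/II-3 aff I-1×I-2: Ee
E/II-4 aff I-1×I-2: Ee
E/III-1 aff II-1×II-2: Ee|EE
⇒ E over [I-1,I-2,II-1,II-2,II-3,II-4,III-1]: 8 consistent
F/I-1 aff ·: Ff
F/I-2 un ·: ff
F/II-1 un I-1×I-2: ff
F/II-2 aff ·: Ff
F/II-3 aff I-1×I-2: Ff
F/II-4 un I-1×I-2: ff
F/III-1 un II-1×II-2: ff
⇒ F over [I-1,I-2,II-1,II-2,II-3,II-4,III-1]: 1 consistent
Z/I-1 aff ·: Zz|ZZ
Z/I-2 aff ·: Zz|ZZ
Z/II-1 aff I-1×I-2: Zz|ZZ
Z/II-2 aff ·: Zz|ZZ
Z/II-3 aff I-1×I-2: Zz|ZZ
Z/II-4 aff I-1×I-2: Zz|ZZ
Z/III-1 aff II-1×II-2: Zz|ZZ
⇒ Z over [I-1,I-2,II-1,II-2,II-3,II-4,III-1]: 87 consistent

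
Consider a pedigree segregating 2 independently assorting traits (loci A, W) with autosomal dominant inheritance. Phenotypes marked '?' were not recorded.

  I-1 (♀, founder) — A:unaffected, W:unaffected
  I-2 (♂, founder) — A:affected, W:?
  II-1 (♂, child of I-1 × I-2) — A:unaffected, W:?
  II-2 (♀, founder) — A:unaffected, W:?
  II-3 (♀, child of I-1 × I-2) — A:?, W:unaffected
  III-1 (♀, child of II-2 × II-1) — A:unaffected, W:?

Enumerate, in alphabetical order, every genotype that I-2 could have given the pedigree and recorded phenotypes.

I-2 ∈ {Aa Ww, Aa ww}

A/I-1 un ·: aa
A/I-2 aff ·: Aa
A/II-1 un I-1×I-2: aa
A/II-2 un ·: aa
A/II-3 ? I-1×I-2: aa|Aa
A/III-1 un II-2×II-1: aa
⇒ A over [I-1,I-2,II-1,II-2,II-3,III-1]: 2 consistent
W/I-1 un ·: ww
W/I-2 ? ·: ww|Ww
W/II-1 ? I-1×I-2: ww|Ww
W/II-2 ? ·: ww|Ww|WW
W/II-3 un I-1×I-2: ww
W/III-1 ? II-2×II-1: ww|Ww|WW
⇒ W over [I-1,I-2,II-1,II-2,II-3,III-1]: 15 consistent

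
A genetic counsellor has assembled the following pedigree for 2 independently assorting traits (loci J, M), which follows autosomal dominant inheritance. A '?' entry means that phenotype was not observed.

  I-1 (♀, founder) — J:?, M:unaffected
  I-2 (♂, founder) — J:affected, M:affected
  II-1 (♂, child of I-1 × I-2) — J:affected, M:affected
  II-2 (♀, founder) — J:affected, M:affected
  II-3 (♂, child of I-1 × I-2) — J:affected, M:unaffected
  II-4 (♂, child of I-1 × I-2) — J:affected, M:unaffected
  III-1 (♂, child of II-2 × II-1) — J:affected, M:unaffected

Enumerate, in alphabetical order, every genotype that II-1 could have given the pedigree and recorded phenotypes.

J/I-1 ? ·: jj|Jj|JJ
J/I-2 aff ·: Jj|JJ
J/II-1 aff I-1×I-2: Jj|JJ
J/II-2 aff ·: Jj|JJ
J/II-3 aff I-1×I-2: Jj|JJ
J/II-4 aff I-1×I-2: Jj|JJ
J/III-1 aff II-2×II-1: Jj|JJ
⇒ J over [I-1,I-2,II-1,II-2,II-3,II-4,III-1]: 95 consistent
M/I-1 un ·: mm
M/I-2 aff ·: Mm
M/II-1 aff I-1×I-2: Mm
M/II-2 aff ·: Mm
M/II-3 un I-1×I-2: mm
M/II-4 un I-1×I-2: mm
M/III-1 un II-2×II-1: mm
⇒ M over [I-1,I-2,II-1,II-2,II-3,II-4,III-1]: 1 consistent

II-1 ∈ {JJ Mm, Jj Mm}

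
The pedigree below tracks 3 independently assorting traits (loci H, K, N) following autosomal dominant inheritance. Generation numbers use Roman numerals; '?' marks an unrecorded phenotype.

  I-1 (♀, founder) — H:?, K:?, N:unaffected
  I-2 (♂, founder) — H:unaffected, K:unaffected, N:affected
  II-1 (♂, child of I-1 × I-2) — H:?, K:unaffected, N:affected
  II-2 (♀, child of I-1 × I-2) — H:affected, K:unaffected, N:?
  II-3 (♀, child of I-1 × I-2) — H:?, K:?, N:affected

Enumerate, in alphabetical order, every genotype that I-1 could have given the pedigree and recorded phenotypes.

H/I-1 ? ·: Hh|HH
H/I-2 un ·: hh
H/II-1 ? I-1×I-2: hh|Hh
H/II-2 aff I-1×I-2: Hh
H/II-3 ? I-1×I-2: hh|Hh
⇒ H over [I-1,I-2,II-1,II-2,II-3]: 5 consistent
K/I-1 ? ·: kk|Kk
K/I-2 un ·: kk
K/II-1 un I-1×I-2: kk
K/II-2 un I-1×I-2: kk
K/II-3 ? I-1×I-2: kk|Kk
⇒ K over [I-1,I-2,II-1,II-2,II-3]: 3 consistent
N/I-1 un ·: nn
N/I-2 aff ·: Nn|NN
N/II-1 aff I-1×I-2: Nn
N/II-2 ? I-1×I-2: nn|Nn
N/II-3 aff I-1×I-2: Nn
⇒ N over [I-1,I-2,II-1,II-2,II-3]: 3 consistent

I-1 ∈ {HH Kk nn, HH kk nn, Hh Kk nn, Hh kk nn}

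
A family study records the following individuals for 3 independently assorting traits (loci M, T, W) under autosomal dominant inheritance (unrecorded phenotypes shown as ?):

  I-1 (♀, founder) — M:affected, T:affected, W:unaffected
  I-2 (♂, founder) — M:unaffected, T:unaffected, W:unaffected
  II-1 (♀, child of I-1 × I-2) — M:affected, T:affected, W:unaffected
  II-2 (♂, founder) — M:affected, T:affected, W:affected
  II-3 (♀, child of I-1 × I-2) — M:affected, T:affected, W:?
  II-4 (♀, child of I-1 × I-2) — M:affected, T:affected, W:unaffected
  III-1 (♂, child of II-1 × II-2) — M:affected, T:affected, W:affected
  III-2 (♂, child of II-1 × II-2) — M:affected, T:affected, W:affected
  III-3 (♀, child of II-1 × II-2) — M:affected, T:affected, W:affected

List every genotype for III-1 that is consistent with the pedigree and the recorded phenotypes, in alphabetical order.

M/I-1 aff ·: Mm|MM
M/I-2 un ·: mm
M/II-1 aff I-1×I-2: Mm
M/II-2 aff ·: Mm|MM
M/II-3 aff I-1×I-2: Mm
M/II-4 aff I-1×I-2: Mm
M/III-1 aff II-1×II-2: Mm|MM
M/III-2 aff II-1×II-2: Mm|MM
M/III-3 aff II-1×II-2: Mm|MM
⇒ M over [I-1,I-2,II-1,II-2,II-3,II-4,III-1,III-2,III-3]: 32 consistent
T/I-1 aff ·: Tt|TT
T/I-2 un ·: tt
T/II-1 aff I-1×I-2: Tt
T/II-2 aff ·: Tt|TT
T/II-3 aff I-1×I-2: Tt
T/II-4 aff I-1×I-2: Tt
T/III-1 aff II-1×II-2: Tt|TT
T/III-2 aff II-1×II-2: Tt|TT
T/III-3 aff II-1×II-2: Tt|TT
⇒ T over [I-1,I-2,II-1,II-2,II-3,II-4,III-1,III-2,III-3]: 32 consistent
W/I-1 un ·: ww
W/I-2 un ·: ww
W/II-1 un I-1×I-2: ww
W/II-2 aff ·: Ww|WW
W/II-3 ? I-1×I-2: ww
W/II-4 un I-1×I-2: ww
W/III-1 aff II-1×II-2: Ww
W/III-2 aff II-1×II-2: Ww
W/III-3 aff II-1×II-2: Ww
⇒ W over [I-1,I-2,II-1,II-2,II-3,II-4,III-1,III-2,III-3]: 2 consistent

III-1 ∈ {MM TT Ww, MM Tt Ww, Mm TT Ww, Mm Tt Ww}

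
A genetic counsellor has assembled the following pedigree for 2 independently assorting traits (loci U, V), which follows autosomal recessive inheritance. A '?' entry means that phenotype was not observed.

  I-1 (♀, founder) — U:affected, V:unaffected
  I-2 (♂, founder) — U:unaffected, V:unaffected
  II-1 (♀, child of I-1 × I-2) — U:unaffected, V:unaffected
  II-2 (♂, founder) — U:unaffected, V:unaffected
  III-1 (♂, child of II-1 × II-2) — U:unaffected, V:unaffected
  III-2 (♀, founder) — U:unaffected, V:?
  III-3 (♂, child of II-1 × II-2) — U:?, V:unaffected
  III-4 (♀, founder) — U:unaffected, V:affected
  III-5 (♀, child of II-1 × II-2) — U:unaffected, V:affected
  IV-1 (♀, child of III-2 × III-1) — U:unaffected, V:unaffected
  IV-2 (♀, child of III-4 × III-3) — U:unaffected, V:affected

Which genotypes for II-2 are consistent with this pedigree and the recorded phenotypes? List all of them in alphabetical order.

U/I-1 aff ·: uu
U/I-2 un ·: UU|Uu
U/II-1 un I-1×I-2: Uu
U/II-2 un ·: UU|Uu
U/III-1 un II-1×II-2: UU|Uu
U/III-2 un ·: UU|Uu
U/III-3 ? II-1×II-2: UU|Uu|uu
U/III-4 un ·: UU|Uu
U/III-5 un II-1×II-2: UU|Uu
U/IV-1 un III-2×III-1: UU|Uu
U/IV-2 un III-4×III-3: UU|Uu
⇒ U over [I-1,I-2,II-1,II-2,III-1,III-2,III-3,III-4,III-5,IV-1,IV-2]: 448 consistent
V/I-1 un ·: VV|Vv
V/I-2 un ·: VV|Vv
V/II-1 un I-1×I-2: Vv
V/II-2 un ·: Vv
V/III-1 un II-1×II-2: VV|Vv
V/III-2 ? ·: VV|Vv|vv
V/III-3 un II-1×II-2: Vv
V/III-4 aff ·: vv
V/III-5 aff II-1×II-2: vv
V/IV-1 un III-2×III-1: VV|Vv
V/IV-2 aff III-4×III-3: vv
⇒ V over [I-1,I-2,II-1,II-2,III-1,III-2,III-3,III-4,III-5,IV-1,IV-2]: 27 consistent

II-2 ∈ {UU Vv, Uu Vv}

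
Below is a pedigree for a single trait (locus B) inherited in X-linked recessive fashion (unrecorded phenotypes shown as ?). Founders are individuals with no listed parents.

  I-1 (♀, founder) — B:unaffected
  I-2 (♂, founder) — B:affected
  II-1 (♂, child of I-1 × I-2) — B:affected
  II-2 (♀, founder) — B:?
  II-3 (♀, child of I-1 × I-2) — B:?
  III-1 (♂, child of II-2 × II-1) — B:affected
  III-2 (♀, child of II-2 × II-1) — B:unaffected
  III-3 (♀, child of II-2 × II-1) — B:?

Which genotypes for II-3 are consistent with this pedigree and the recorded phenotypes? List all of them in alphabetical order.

B/I-1 un ·: X^BX^b
B/I-2 aff ·: X^bY
B/II-1 aff I-1×I-2: X^bY
B/II-2 ? ·: X^BX^b
B/II-3 ? I-1×I-2: X^BX^b|X^bX^b
B/III-1 aff II-2×II-1: X^bY
B/III-2 un II-2×II-1: X^BX^b
B/III-3 ? II-2×II-1: X^BX^b|X^bX^b
⇒ B over [I-1,I-2,II-1,II-2,II-3,III-1,III-2,III-3]: 4 consistent

II-3 ∈ {X^BX^b, X^bX^b}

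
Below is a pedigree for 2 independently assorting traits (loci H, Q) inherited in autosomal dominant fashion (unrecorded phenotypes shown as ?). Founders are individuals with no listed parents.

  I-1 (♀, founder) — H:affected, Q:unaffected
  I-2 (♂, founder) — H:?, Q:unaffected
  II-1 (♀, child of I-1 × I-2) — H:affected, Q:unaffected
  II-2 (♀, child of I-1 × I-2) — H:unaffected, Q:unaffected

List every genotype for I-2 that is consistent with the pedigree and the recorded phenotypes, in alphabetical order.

I-2 ∈ {Hh qq, hh qq}

H/I-1 aff ·: Hh
H/I-2 ? ·: hh|Hh
H/II-1 aff I-1×I-2: Hh|HH
H/II-2 un I-1×I-2: hh
⇒ H over [I-1,I-2,II-1,II-2]: 3 consistent
Q/I-1 un ·: qq
Q/I-2 un ·: qq
Q/II-1 un I-1×I-2: qq
Q/II-2 un I-1×I-2: qq
⇒ Q over [I-1,I-2,II-1,II-2]: 1 consistent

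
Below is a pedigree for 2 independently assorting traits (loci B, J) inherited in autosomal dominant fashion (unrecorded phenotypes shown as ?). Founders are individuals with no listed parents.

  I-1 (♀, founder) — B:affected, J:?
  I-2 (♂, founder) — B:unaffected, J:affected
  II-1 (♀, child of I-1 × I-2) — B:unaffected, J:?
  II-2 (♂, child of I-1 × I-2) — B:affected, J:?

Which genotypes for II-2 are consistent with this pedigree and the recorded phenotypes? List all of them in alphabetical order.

II-2 ∈ {Bb JJ, Bb Jj, Bb jj}

B/I-1 aff ·: Bb
B/I-2 un ·: bb
B/II-1 un I-1×I-2: bb
B/II-2 aff I-1×I-2: Bb
⇒ B over [I-1,I-2,II-1,II-2]: 1 consistent
J/I-1 ? ·: jj|Jj|JJ
J/I-2 aff ·: Jj|JJ
J/II-1 ? I-1×I-2: jj|Jj|JJ
J/II-2 ? I-1×I-2: jj|Jj|JJ
⇒ J over [I-1,I-2,II-1,II-2]: 23 consistent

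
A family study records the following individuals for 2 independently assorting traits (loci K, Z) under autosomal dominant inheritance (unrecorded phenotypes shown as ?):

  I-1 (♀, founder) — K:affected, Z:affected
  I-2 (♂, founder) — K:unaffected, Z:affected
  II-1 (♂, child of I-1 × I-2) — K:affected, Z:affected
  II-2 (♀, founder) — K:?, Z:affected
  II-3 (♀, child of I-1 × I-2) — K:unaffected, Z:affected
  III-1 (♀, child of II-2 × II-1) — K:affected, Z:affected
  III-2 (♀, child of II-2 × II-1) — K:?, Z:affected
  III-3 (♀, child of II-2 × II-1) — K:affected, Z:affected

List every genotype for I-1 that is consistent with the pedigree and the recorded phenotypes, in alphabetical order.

I-1 ∈ {Kk ZZ, Kk Zz}

K/I-1 aff ·: Kk
K/I-2 un ·: kk
K/II-1 aff I-1×I-2: Kk
K/II-2 ? ·: kk|Kk|KK
K/II-3 un I-1×I-2: kk
K/III-1 aff II-2×II-1: Kk|KK
K/III-2 ? II-2×II-1: kk|Kk|KK
K/III-3 aff II-2×II-1: Kk|KK
⇒ K over [I-1,I-2,II-1,II-2,II-3,III-1,III-2,III-3]: 22 consistent
Z/I-1 aff ·: Zz|ZZ
Z/I-2 aff ·: Zz|ZZ
Z/II-1 aff I-1×I-2: Zz|ZZ
Z/II-2 aff ·: Zz|ZZ
Z/II-3 aff I-1×I-2: Zz|ZZ
Z/III-1 aff II-2×II-1: Zz|ZZ
Z/III-2 aff II-2×II-1: Zz|ZZ
Z/III-3 aff II-2×II-1: Zz|ZZ
⇒ Z over [I-1,I-2,II-1,II-2,II-3,III-1,III-2,III-3]: 159 consistent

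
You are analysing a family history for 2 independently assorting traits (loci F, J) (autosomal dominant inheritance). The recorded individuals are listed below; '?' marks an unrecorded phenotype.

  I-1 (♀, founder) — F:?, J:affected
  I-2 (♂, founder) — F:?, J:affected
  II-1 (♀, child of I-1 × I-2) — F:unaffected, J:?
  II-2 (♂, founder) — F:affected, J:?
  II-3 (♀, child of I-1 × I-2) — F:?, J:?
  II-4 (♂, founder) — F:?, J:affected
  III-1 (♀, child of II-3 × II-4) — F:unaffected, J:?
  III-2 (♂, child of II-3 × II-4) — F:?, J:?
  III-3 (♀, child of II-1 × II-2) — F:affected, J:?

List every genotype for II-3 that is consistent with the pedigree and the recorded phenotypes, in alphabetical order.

F/I-1 ? ·: ff|Ff
F/I-2 ? ·: ff|Ff
F/II-1 un I-1×I-2: ff
F/II-2 aff ·: Ff|FF
F/II-3 ? I-1×I-2: ff|Ff
F/II-4 ? ·: ff|Ff
F/III-1 un II-3×II-4: ff
F/III-2 ? II-3×II-4: ff|Ff|FF
F/III-3 aff II-1×II-2: Ff
⇒ F over [I-1,I-2,II-1,II-2,II-3,II-4,III-1,III-2,III-3]: 54 consistent
J/I-1 aff ·: Jj|JJ
J/I-2 aff ·: Jj|JJ
J/II-1 ? I-1×I-2: jj|Jj|JJ
J/II-2 ? ·: jj|Jj|JJ
J/II-3 ? I-1×I-2: jj|Jj|JJ
J/II-4 aff ·: Jj|JJ
J/III-1 ? II-3×II-4: jj|Jj|JJ
J/III-2 ? II-3×II-4: jj|Jj|JJ
J/III-3 ? II-1×II-2: jj|Jj|JJ
⇒ J over [I-1,I-2,II-1,II-2,II-3,II-4,III-1,III-2,III-3]: 761 consistent

II-3 ∈ {Ff JJ, Ff Jj, Ff jj, ff JJ, ff Jj, ff jj}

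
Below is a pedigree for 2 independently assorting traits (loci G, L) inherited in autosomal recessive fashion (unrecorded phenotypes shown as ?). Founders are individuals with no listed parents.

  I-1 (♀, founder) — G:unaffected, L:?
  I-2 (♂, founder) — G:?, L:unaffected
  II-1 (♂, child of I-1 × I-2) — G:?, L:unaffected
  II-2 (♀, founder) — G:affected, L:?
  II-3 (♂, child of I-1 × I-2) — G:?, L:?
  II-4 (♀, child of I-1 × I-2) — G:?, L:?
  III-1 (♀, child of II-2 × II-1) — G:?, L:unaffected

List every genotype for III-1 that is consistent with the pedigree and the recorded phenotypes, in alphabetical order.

G/I-1 un ·: GG|Gg
G/I-2 ? ·: GG|Gg|gg
G/II-1 ? I-1×I-2: GG|Gg|gg
G/II-2 aff ·: gg
G/II-3 ? I-1×I-2: GG|Gg|gg
G/II-4 ? I-1×I-2: GG|Gg|gg
G/III-1 ? II-2×II-1: Gg|gg
⇒ G over [I-1,I-2,II-1,II-2,II-3,II-4,III-1]: 75 consistent
L/I-1 ? ·: LL|Ll|ll
L/I-2 un ·: LL|Ll
L/II-1 un I-1×I-2: LL|Ll
L/II-2 ? ·: LL|Ll|ll
L/II-3 ? I-1×I-2: LL|Ll|ll
L/II-4 ? I-1×I-2: LL|Ll|ll
L/III-1 un II-2×II-1: LL|Ll
⇒ L over [I-1,I-2,II-1,II-2,II-3,II-4,III-1]: 182 consistent

III-1 ∈ {Gg LL, Gg Ll, gg LL, gg Ll}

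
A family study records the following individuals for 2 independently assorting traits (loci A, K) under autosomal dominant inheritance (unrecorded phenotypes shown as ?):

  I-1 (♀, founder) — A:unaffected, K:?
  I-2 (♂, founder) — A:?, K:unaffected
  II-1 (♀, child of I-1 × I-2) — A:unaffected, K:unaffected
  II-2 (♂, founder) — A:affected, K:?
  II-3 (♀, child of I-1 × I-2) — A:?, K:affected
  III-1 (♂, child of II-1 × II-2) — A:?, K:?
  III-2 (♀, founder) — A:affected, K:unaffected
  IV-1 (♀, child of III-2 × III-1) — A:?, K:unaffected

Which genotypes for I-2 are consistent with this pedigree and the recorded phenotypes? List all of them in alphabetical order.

I-2 ∈ {Aa kk, aa kk}

A/I-1 un ·: aa
A/I-2 ? ·: aa|Aa
A/II-1 un I-1×I-2: aa
A/II-2 aff ·: Aa|AA
A/II-3 ? I-1×I-2: aa|Aa
A/III-1 ? II-1×II-2: aa|Aa
A/III-2 aff ·: Aa|AA
A/IV-1 ? III-2×III-1: aa|Aa|AA
⇒ A over [I-1,I-2,II-1,II-2,II-3,III-1,III-2,IV-1]: 39 consistent
K/I-1 ? ·: Kk
K/I-2 un ·: kk
K/II-1 un I-1×I-2: kk
K/II-2 ? ·: kk|Kk|KK
K/II-3 aff I-1×I-2: Kk
K/III-1 ? II-1×II-2: kk|Kk
K/III-2 un ·: kk
K/IV-1 un III-2×III-1: kk
⇒ K over [I-1,I-2,II-1,II-2,II-3,III-1,III-2,IV-1]: 4 consistent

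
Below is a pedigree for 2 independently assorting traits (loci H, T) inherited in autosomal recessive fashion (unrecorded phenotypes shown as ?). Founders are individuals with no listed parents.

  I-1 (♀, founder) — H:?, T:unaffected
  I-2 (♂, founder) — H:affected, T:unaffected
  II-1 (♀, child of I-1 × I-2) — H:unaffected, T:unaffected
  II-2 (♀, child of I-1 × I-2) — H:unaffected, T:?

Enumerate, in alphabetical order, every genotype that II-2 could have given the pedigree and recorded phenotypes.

H/I-1 ? ·: HH|Hh
H/I-2 aff ·: hh
H/II-1 un I-1×I-2: Hh
H/II-2 un I-1×I-2: Hh
⇒ H over [I-1,I-2,II-1,II-2]: 2 consistent
T/I-1 un ·: TT|Tt
T/I-2 un ·: TT|Tt
T/II-1 un I-1×I-2: TT|Tt
T/II-2 ? I-1×I-2: TT|Tt|tt
⇒ T over [I-1,I-2,II-1,II-2]: 15 consistent

II-2 ∈ {Hh TT, Hh Tt, Hh tt}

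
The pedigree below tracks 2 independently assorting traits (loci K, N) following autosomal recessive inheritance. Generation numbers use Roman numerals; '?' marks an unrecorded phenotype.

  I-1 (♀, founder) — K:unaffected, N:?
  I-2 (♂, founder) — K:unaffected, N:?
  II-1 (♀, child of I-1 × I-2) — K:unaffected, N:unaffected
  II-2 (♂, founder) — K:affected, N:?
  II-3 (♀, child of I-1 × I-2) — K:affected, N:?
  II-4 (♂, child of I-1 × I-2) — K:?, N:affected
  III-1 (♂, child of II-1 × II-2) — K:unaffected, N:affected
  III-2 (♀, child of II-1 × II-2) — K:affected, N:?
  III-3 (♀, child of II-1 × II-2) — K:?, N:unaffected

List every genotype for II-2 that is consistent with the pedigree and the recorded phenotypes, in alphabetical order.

II-2 ∈ {kk Nn, kk nn}

K/I-1 un ·: Kk
K/I-2 un ·: Kk
K/II-1 un I-1×I-2: Kk
K/II-2 aff ·: kk
K/II-3 aff I-1×I-2: kk
K/II-4 ? I-1×I-2: KK|Kk|kk
K/III-1 un II-1×II-2: Kk
K/III-2 aff II-1×II-2: kk
K/III-3 ? II-1×II-2: Kk|kk
⇒ K over [I-1,I-2,II-1,II-2,II-3,II-4,III-1,III-2,III-3]: 6 consistent
N/I-1 ? ·: Nn|nn
N/I-2 ? ·: Nn|nn
N/II-1 un I-1×I-2: Nn
N/II-2 ? ·: Nn|nn
N/II-3 ? I-1×I-2: NN|Nn|nn
N/II-4 aff I-1×I-2: nn
N/III-1 aff II-1×II-2: nn
N/III-2 ? II-1×II-2: NN|Nn|nn
N/III-3 un II-1×II-2: NN|Nn
⇒ N over [I-1,I-2,II-1,II-2,II-3,II-4,III-1,III-2,III-3]: 56 consistent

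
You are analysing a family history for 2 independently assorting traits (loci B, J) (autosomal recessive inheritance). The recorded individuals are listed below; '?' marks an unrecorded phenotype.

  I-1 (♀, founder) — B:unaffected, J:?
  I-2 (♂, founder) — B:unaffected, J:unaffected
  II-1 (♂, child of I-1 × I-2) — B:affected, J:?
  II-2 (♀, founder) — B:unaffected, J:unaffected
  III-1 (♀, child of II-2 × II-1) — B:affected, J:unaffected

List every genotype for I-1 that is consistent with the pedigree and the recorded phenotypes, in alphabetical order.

I-1 ∈ {Bb JJ, Bb Jj, Bb jj}

B/I-1 un ·: Bb
B/I-2 un ·: Bb
B/II-1 aff I-1×I-2: bb
B/II-2 un ·: Bb
B/III-1 aff II-2×II-1: bb
⇒ B over [I-1,I-2,II-1,II-2,III-1]: 1 consistent
J/I-1 ? ·: JJ|Jj|jj
J/I-2 un ·: JJ|Jj
J/II-1 ? I-1×I-2: JJ|Jj|jj
J/II-2 un ·: JJ|Jj
J/III-1 un II-2×II-1: JJ|Jj
⇒ J over [I-1,I-2,II-1,II-2,III-1]: 36 consistent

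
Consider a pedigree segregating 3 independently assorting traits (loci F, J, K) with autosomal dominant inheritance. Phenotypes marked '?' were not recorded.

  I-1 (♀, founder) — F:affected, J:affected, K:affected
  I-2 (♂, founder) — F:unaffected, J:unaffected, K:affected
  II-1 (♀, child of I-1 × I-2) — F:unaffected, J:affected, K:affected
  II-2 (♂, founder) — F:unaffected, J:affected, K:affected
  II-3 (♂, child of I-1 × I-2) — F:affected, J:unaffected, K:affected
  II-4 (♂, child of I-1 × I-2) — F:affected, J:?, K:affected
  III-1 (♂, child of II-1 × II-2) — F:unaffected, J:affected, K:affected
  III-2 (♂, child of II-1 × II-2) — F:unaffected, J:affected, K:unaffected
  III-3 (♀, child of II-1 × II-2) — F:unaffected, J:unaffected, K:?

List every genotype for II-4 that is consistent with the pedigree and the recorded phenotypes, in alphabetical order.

F/I-1 aff ·: Ff
F/I-2 un ·: ff
F/II-1 un I-1×I-2: ff
F/II-2 un ·: ff
F/II-3 aff I-1×I-2: Ff
F/II-4 aff I-1×I-2: Ff
F/III-1 un II-1×II-2: ff
F/III-2 un II-1×II-2: ff
F/III-3 un II-1×II-2: ff
⇒ F over [I-1,I-2,II-1,II-2,II-3,II-4,III-1,III-2,III-3]: 1 consistent
J/I-1 aff ·: Jj
J/I-2 un ·: jj
J/II-1 aff I-1×I-2: Jj
J/II-2 aff ·: Jj
J/II-3 un I-1×I-2: jj
J/II-4 ? I-1×I-2: jj|Jj
J/III-1 aff II-1×II-2: Jj|JJ
J/III-2 aff II-1×II-2: Jj|JJ
J/III-3 un II-1×II-2: jj
⇒ J over [I-1,I-2,II-1,II-2,II-3,II-4,III-1,III-2,III-3]: 8 consistent
K/I-1 aff ·: Kk|KK
K/I-2 aff ·: Kk|KK
K/II-1 aff I-1×I-2: Kk
K/II-2 aff ·: Kk
K/II-3 aff I-1×I-2: Kk|KK
K/II-4 aff I-1×I-2: Kk|KK
K/III-1 aff II-1×II-2: Kk|KK
K/III-2 un II-1×II-2: kk
K/III-3 ? II-1×II-2: kk|Kk|KK
⇒ K over [I-1,I-2,II-1,II-2,II-3,II-4,III-1,III-2,III-3]: 72 consistent

II-4 ∈ {Ff Jj KK, Ff Jj Kk, Ff jj KK, Ff jj Kk}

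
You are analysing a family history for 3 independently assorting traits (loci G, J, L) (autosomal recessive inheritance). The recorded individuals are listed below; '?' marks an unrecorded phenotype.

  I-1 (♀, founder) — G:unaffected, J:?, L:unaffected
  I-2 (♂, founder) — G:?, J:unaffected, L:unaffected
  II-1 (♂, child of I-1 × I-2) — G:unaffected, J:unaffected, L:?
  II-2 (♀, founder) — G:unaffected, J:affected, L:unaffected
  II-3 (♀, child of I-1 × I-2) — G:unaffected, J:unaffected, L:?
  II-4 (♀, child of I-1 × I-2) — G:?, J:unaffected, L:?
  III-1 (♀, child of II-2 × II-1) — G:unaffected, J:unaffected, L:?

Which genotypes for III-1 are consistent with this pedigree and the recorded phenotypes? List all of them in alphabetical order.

G/I-1 un ·: GG|Gg
G/I-2 ? ·: GG|Gg|gg
G/II-1 un I-1×I-2: GG|Gg
G/II-2 un ·: GG|Gg
G/II-3 un I-1×I-2: GG|Gg
G/II-4 ? I-1×I-2: GG|Gg|gg
G/III-1 un II-2×II-1: GG|Gg
⇒ G over [I-1,I-2,II-1,II-2,II-3,II-4,III-1]: 113 consistent
J/I-1 ? ·: JJ|Jj|jj
J/I-2 un ·: JJ|Jj
J/II-1 un I-1×I-2: JJ|Jj
J/II-2 aff ·: jj
J/II-3 un I-1×I-2: JJ|Jj
J/II-4 un I-1×I-2: JJ|Jj
J/III-1 un II-2×II-1: Jj
⇒ J over [I-1,I-2,II-1,II-2,II-3,II-4,III-1]: 27 consistent
L/I-1 un ·: LL|Ll
L/I-2 un ·: LL|Ll
L/II-1 ? I-1×I-2: LL|Ll|ll
L/II-2 un ·: LL|Ll
L/II-3 ? I-1×I-2: LL|Ll|ll
L/II-4 ? I-1×I-2: LL|Ll|ll
L/III-1 ? II-2×II-1: LL|Ll|ll
⇒ L over [I-1,I-2,II-1,II-2,II-3,II-4,III-1]: 166 consistent

III-1 ∈ {GG Jj LL, GG Jj Ll, GG Jj ll, Gg Jj LL, Gg Jj Ll, Gg Jj ll}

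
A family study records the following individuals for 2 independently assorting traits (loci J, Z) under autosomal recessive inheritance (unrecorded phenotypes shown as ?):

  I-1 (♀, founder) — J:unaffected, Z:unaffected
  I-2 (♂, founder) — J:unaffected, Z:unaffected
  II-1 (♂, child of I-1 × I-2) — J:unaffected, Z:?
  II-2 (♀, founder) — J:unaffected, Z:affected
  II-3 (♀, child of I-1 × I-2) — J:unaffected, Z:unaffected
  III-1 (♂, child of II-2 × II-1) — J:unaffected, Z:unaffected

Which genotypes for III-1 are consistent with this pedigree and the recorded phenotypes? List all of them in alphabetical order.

III-1 ∈ {JJ Zz, Jj Zz}

J/I-1 un ·: JJ|Jj
J/I-2 un ·: JJ|Jj
J/II-1 un I-1×I-2: JJ|Jj
J/II-2 un ·: JJ|Jj
J/II-3 un I-1×I-2: JJ|Jj
J/III-1 un II-2×II-1: JJ|Jj
⇒ J over [I-1,I-2,II-1,II-2,II-3,III-1]: 45 consistent
Z/I-1 un ·: ZZ|Zz
Z/I-2 un ·: ZZ|Zz
Z/II-1 ? I-1×I-2: ZZ|Zz
Z/II-2 aff ·: zz
Z/II-3 un I-1×I-2: ZZ|Zz
Z/III-1 un II-2×II-1: Zz
⇒ Z over [I-1,I-2,II-1,II-2,II-3,III-1]: 13 consistent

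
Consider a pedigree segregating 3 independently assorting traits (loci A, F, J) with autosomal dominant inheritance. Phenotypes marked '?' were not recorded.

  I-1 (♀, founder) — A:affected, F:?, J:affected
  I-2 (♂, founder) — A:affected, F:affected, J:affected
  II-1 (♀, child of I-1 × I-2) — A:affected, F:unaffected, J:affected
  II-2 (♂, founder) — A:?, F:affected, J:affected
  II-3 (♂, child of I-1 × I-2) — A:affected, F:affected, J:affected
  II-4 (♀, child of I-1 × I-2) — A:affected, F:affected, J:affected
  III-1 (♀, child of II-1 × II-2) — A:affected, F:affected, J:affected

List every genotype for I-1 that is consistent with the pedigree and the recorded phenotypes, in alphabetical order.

I-1 ∈ {AA Ff JJ, AA Ff Jj, AA ff JJ, AA ff Jj, Aa Ff JJ, Aa Ff Jj, Aa ff JJ, Aa ff Jj}

A/I-1 aff ·: Aa|AA
A/I-2 aff ·: Aa|AA
A/II-1 aff I-1×I-2: Aa|AA
A/II-2 ? ·: aa|Aa|AA
A/II-3 aff I-1×I-2: Aa|AA
A/II-4 aff I-1×I-2: Aa|AA
A/III-1 aff II-1×II-2: Aa|AA
⇒ A over [I-1,I-2,II-1,II-2,II-3,II-4,III-1]: 112 consistent
F/I-1 ? ·: ff|Ff
F/I-2 aff ·: Ff
F/II-1 un I-1×I-2: ff
F/II-2 aff ·: Ff|FF
F/II-3 aff I-1×I-2: Ff|FF
F/II-4 aff I-1×I-2: Ff|FF
F/III-1 aff II-1×II-2: Ff
⇒ F over [I-1,I-2,II-1,II-2,II-3,II-4,III-1]: 10 consistent
J/I-1 aff ·: Jj|JJ
J/I-2 aff ·: Jj|JJ
J/II-1 aff I-1×I-2: Jj|JJ
J/II-2 aff ·: Jj|JJ
J/II-3 aff I-1×I-2: Jj|JJ
J/II-4 aff I-1×I-2: Jj|JJ
J/III-1 aff II-1×II-2: Jj|JJ
⇒ J over [I-1,I-2,II-1,II-2,II-3,II-4,III-1]: 87 consistent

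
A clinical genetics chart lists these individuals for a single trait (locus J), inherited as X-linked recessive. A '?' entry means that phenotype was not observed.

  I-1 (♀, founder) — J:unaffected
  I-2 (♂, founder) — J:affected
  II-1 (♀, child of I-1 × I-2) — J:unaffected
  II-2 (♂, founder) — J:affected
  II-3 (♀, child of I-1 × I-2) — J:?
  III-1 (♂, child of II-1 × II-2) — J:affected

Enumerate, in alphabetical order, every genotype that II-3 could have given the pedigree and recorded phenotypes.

II-3 ∈ {X^JX^j, X^jX^j}

J/I-1 un ·: X^JX^J|X^JX^j
J/I-2 aff ·: X^jY
J/II-1 un I-1×I-2: X^JX^j
J/II-2 aff ·: X^jY
J/II-3 ? I-1×I-2: X^JX^j|X^jX^j
J/III-1 aff II-1×II-2: X^jY
⇒ J over [I-1,I-2,II-1,II-2,II-3,III-1]: 3 consistent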